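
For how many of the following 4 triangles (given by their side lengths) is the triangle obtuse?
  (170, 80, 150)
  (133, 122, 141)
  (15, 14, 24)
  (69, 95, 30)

2

(170,80,150): 80²+150² = 28900 = 170² → right
(133,122,141): 122²+133² = 32573 > 19881 = 141² → acute
(15,14,24): 14²+15² = 421 < 576 = 24² → obtuse
(69,95,30): 30²+69² = 5661 < 9025 = 95² → obtuse
2 of the 4 are obtuse.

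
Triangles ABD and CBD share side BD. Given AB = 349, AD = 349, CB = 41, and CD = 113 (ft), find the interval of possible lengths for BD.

72 < BD < 154

From triangle ABD: |349 − 349| < BD < 349 + 349, i.e. 0 < BD < 698.
From triangle CBD: 72 < BD < 154.
Both must hold, so BD lies in the intersection.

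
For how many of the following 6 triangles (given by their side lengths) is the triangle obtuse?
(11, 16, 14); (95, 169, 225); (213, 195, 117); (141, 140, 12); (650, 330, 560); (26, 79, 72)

(11,16,14): 11²+14² = 317 > 256 = 16² → acute
(95,169,225): 95²+169² = 37586 < 50625 = 225² → obtuse
(213,195,117): 117²+195² = 51714 > 45369 = 213² → acute
(141,140,12): 12²+140² = 19744 < 19881 = 141² → obtuse
(650,330,560): 330²+560² = 422500 = 650² → right
(26,79,72): 26²+72² = 5860 < 6241 = 79² → obtuse
3 of the 6 are obtuse.

3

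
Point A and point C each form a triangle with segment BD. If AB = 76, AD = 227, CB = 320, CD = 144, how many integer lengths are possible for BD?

126

From triangle ABD: 151 < BD < 303.
From triangle CBD: 176 < BD < 464.
Intersection: 176 < BD < 303, so integers 177 through 302: 126 values.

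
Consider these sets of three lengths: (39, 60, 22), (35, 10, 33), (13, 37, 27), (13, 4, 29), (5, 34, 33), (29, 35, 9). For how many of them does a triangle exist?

5

(22,39,60): 22+39 > 60 → valid
(10,33,35): 10+33 > 35 → valid
(13,27,37): 13+27 > 37 → valid
(4,13,29): 4+13 ≤ 29 → not valid
(5,33,34): 5+33 > 34 → valid
(9,29,35): 9+29 > 35 → valid
5 of the 6 triples form a triangle.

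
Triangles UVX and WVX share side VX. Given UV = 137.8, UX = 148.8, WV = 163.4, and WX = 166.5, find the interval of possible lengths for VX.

From triangle UVX: |137.8 − 148.8| < VX < 137.8 + 148.8, i.e. 11.0 < VX < 286.6.
From triangle WVX: 3.1 < VX < 329.9.
Both must hold, so VX lies in the intersection.

11.0 < VX < 286.6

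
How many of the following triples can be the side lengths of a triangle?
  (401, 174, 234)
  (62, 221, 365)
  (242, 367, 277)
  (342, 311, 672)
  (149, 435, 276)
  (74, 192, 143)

(174,234,401): 174+234 > 401 → valid
(62,221,365): 62+221 ≤ 365 → not valid
(242,277,367): 242+277 > 367 → valid
(311,342,672): 311+342 ≤ 672 → not valid
(149,276,435): 149+276 ≤ 435 → not valid
(74,143,192): 74+143 > 192 → valid
3 of the 6 triples form a triangle.

3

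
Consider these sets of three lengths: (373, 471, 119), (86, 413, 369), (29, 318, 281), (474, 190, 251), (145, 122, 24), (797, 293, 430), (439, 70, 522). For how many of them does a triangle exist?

(119,373,471): 119+373 > 471 → valid
(86,369,413): 86+369 > 413 → valid
(29,281,318): 29+281 ≤ 318 → not valid
(190,251,474): 190+251 ≤ 474 → not valid
(24,122,145): 24+122 > 145 → valid
(293,430,797): 293+430 ≤ 797 → not valid
(70,439,522): 70+439 ≤ 522 → not valid
3 of the 7 triples form a triangle.

3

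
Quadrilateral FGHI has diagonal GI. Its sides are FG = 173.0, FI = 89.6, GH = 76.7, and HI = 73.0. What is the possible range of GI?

83.4 < GI < 149.7

From triangle FGI: |173.0 − 89.6| < GI < 173.0 + 89.6, i.e. 83.4 < GI < 262.6.
From triangle HGI: 3.7 < GI < 149.7.
Both must hold, so GI lies in the intersection.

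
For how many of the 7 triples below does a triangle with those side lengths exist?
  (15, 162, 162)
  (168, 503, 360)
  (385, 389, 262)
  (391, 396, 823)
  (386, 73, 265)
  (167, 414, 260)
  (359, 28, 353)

5

(15,162,162): 15+162 > 162 → valid
(168,360,503): 168+360 > 503 → valid
(262,385,389): 262+385 > 389 → valid
(391,396,823): 391+396 ≤ 823 → not valid
(73,265,386): 73+265 ≤ 386 → not valid
(167,260,414): 167+260 > 414 → valid
(28,353,359): 28+353 > 359 → valid
5 of the 7 triples form a triangle.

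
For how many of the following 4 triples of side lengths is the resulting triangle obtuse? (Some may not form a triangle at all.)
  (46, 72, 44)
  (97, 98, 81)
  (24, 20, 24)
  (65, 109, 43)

1

(46,72,44): 44²+46² = 4052 < 5184 = 72² → obtuse
(97,98,81): 81²+97² = 15970 > 9604 = 98² → acute
(24,20,24): 20²+24² = 976 > 576 = 24² → acute
(65,109,43): 43+65 ≤ 109, not a triangle
1 of the 4 is obtuse.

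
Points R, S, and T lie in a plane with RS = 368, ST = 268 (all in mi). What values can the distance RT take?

By the triangle inequality, |368 − 268| ≤ RT ≤ 368 + 268.

100 ≤ RT ≤ 636 mi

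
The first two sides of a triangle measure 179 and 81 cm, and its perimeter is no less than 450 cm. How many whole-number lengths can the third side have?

70

Triangle inequality: 98 < x < 260. Perimeter ≥ 450 gives x ≥ 450 − 179 − 81 = 190.
So 190 ≤ x < 260; integers 190 through 259: 70 values.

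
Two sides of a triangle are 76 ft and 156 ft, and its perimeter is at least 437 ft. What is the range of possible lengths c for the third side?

205 ≤ c < 232 ft

Triangle inequality alone gives 80 < c < 232.
The perimeter condition gives c ≥ 437 − 76 − 156 = 205.
Intersecting the two: 205 ≤ c < 232.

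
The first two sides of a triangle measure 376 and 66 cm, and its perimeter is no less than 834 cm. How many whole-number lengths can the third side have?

Triangle inequality: 310 < x < 442. Perimeter ≥ 834 gives x ≥ 834 − 376 − 66 = 392.
So 392 ≤ x < 442; integers 392 through 441: 50 values.

50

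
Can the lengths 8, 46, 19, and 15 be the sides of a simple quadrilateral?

For a quadrilateral, each side must be shorter than the sum of the others.
Here the longest side is 46, but the remaining 3 sides sum to only 42.

No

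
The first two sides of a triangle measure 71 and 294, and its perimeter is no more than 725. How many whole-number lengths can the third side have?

Triangle inequality: 223 < x < 365. Perimeter ≤ 725 gives x ≤ 725 − 71 − 294 = 360.
So 223 < x ≤ 360; integers 224 through 360: 137 values.

137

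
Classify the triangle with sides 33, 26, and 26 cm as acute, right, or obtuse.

acute

Compare the square of the longest side to the sum of squares of the other two: 26² + 26² = 1352 > 1089 = 33².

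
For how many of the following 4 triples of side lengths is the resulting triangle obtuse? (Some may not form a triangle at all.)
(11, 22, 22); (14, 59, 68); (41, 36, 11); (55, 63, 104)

3

(11,22,22): 11²+22² = 605 > 484 = 22² → acute
(14,59,68): 14²+59² = 3677 < 4624 = 68² → obtuse
(41,36,11): 11²+36² = 1417 < 1681 = 41² → obtuse
(55,63,104): 55²+63² = 6994 < 10816 = 104² → obtuse
3 of the 4 are obtuse.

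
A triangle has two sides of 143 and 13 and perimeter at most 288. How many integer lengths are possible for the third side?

2

Triangle inequality: 130 < x < 156. Perimeter ≤ 288 gives x ≤ 288 − 143 − 13 = 132.
So 130 < x ≤ 132; integers 131 through 132: 2 values.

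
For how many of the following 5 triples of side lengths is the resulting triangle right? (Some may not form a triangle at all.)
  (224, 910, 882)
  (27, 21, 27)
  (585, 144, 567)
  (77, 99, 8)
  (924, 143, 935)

(224,910,882): 224²+882² = 828100 = 910² → right
(27,21,27): 21²+27² = 1170 > 729 = 27² → acute
(585,144,567): 144²+567² = 342225 = 585² → right
(77,99,8): 8+77 ≤ 99, not a triangle
(924,143,935): 143²+924² = 874225 = 935² → right
3 of the 5 are right.

3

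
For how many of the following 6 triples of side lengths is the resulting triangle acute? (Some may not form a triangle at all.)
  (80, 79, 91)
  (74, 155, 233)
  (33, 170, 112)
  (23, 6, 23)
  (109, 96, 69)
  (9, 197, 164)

(80,79,91): 79²+80² = 12641 > 8281 = 91² → acute
(74,155,233): 74+155 ≤ 233, not a triangle
(33,170,112): 33+112 ≤ 170, not a triangle
(23,6,23): 6²+23² = 565 > 529 = 23² → acute
(109,96,69): 69²+96² = 13977 > 11881 = 109² → acute
(9,197,164): 9+164 ≤ 197, not a triangle
3 of the 6 are acute.

3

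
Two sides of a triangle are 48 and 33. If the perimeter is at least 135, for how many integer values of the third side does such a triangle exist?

27

Triangle inequality: 15 < x < 81. Perimeter ≥ 135 gives x ≥ 135 − 48 − 33 = 54.
So 54 ≤ x < 81; integers 54 through 80: 27 values.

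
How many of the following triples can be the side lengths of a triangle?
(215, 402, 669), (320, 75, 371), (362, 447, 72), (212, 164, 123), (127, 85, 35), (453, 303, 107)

(215,402,669): 215+402 ≤ 669 → not valid
(75,320,371): 75+320 > 371 → valid
(72,362,447): 72+362 ≤ 447 → not valid
(123,164,212): 123+164 > 212 → valid
(35,85,127): 35+85 ≤ 127 → not valid
(107,303,453): 107+303 ≤ 453 → not valid
2 of the 6 triples form a triangle.

2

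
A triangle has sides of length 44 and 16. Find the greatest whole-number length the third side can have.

The third side must be strictly less than 44 + 16 = 60.
The largest integer below 60 is 59.

59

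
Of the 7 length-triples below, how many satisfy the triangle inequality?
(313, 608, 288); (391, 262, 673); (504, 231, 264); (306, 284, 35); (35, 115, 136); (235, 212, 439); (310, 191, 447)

4

(288,313,608): 288+313 ≤ 608 → not valid
(262,391,673): 262+391 ≤ 673 → not valid
(231,264,504): 231+264 ≤ 504 → not valid
(35,284,306): 35+284 > 306 → valid
(35,115,136): 35+115 > 136 → valid
(212,235,439): 212+235 > 439 → valid
(191,310,447): 191+310 > 447 → valid
4 of the 7 triples form a triangle.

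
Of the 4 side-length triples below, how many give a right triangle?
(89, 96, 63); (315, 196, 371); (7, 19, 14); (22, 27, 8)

1

(89,96,63): 63²+89² = 11890 > 9216 = 96² → acute
(315,196,371): 196²+315² = 137641 = 371² → right
(7,19,14): 7²+14² = 245 < 361 = 19² → obtuse
(22,27,8): 8²+22² = 548 < 729 = 27² → obtuse
1 of the 4 is right.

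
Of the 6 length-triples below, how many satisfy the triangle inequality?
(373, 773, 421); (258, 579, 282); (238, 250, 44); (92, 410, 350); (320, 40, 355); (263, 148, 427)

(373,421,773): 373+421 > 773 → valid
(258,282,579): 258+282 ≤ 579 → not valid
(44,238,250): 44+238 > 250 → valid
(92,350,410): 92+350 > 410 → valid
(40,320,355): 40+320 > 355 → valid
(148,263,427): 148+263 ≤ 427 → not valid
4 of the 6 triples form a triangle.

4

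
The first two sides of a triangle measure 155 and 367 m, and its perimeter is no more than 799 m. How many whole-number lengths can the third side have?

65

Triangle inequality: 212 < x < 522. Perimeter ≤ 799 gives x ≤ 799 − 155 − 367 = 277.
So 212 < x ≤ 277; integers 213 through 277: 65 values.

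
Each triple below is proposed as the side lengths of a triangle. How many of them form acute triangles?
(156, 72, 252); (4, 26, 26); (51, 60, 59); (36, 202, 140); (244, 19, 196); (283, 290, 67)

3

(156,72,252): 72+156 ≤ 252, not a triangle
(4,26,26): 4²+26² = 692 > 676 = 26² → acute
(51,60,59): 51²+59² = 6082 > 3600 = 60² → acute
(36,202,140): 36+140 ≤ 202, not a triangle
(244,19,196): 19+196 ≤ 244, not a triangle
(283,290,67): 67²+283² = 84578 > 84100 = 290² → acute
3 of the 6 are acute.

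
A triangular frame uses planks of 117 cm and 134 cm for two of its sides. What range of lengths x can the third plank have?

By the triangle inequality, x must be less than 117 + 134 = 251 and greater than |117 − 134| = 17.

17 < x < 251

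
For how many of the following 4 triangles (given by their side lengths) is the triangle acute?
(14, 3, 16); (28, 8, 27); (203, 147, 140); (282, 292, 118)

2

(14,3,16): 3²+14² = 205 < 256 = 16² → obtuse
(28,8,27): 8²+27² = 793 > 784 = 28² → acute
(203,147,140): 140²+147² = 41209 = 203² → right
(282,292,118): 118²+282² = 93448 > 85264 = 292² → acute
2 of the 4 are acute.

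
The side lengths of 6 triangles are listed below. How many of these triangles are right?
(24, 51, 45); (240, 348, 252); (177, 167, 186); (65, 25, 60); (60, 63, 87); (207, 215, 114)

(24,51,45): 24²+45² = 2601 = 51² → right
(240,348,252): 240²+252² = 121104 = 348² → right
(177,167,186): 167²+177² = 59218 > 34596 = 186² → acute
(65,25,60): 25²+60² = 4225 = 65² → right
(60,63,87): 60²+63² = 7569 = 87² → right
(207,215,114): 114²+207² = 55845 > 46225 = 215² → acute
4 of the 6 are right.

4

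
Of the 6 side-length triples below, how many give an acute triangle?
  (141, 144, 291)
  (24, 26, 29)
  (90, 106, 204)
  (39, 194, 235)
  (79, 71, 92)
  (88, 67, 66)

(141,144,291): 141+144 ≤ 291, not a triangle
(24,26,29): 24²+26² = 1252 > 841 = 29² → acute
(90,106,204): 90+106 ≤ 204, not a triangle
(39,194,235): 39+194 ≤ 235, not a triangle
(79,71,92): 71²+79² = 11282 > 8464 = 92² → acute
(88,67,66): 66²+67² = 8845 > 7744 = 88² → acute
3 of the 6 are acute.

3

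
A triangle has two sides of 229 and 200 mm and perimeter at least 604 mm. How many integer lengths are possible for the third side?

Triangle inequality: 29 < x < 429. Perimeter ≥ 604 gives x ≥ 604 − 229 − 200 = 175.
So 175 ≤ x < 429; integers 175 through 428: 254 values.

254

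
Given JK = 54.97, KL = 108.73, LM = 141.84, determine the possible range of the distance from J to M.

The maximum is all hops collinear in one direction: 54.97 + 108.73 + 141.84 = 305.54.
The longest hop is 141.84; the others sum to 163.70. Since 141.84 ≤ 163.70, the path can fold back on itself completely, so the minimum distance is 0.

0 ≤ JM ≤ 305.54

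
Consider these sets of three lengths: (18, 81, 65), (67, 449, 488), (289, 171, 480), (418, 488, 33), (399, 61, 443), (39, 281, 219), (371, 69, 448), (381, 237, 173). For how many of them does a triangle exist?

(18,65,81): 18+65 > 81 → valid
(67,449,488): 67+449 > 488 → valid
(171,289,480): 171+289 ≤ 480 → not valid
(33,418,488): 33+418 ≤ 488 → not valid
(61,399,443): 61+399 > 443 → valid
(39,219,281): 39+219 ≤ 281 → not valid
(69,371,448): 69+371 ≤ 448 → not valid
(173,237,381): 173+237 > 381 → valid
4 of the 8 triples form a triangle.

4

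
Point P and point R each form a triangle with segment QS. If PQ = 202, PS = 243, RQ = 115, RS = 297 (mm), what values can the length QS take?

182 < QS < 412

From triangle PQS: |202 − 243| < QS < 202 + 243, i.e. 41 < QS < 445.
From triangle RQS: 182 < QS < 412.
Both must hold, so QS lies in the intersection.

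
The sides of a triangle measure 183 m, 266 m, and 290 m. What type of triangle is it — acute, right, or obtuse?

Compare the square of the longest side to the sum of squares of the other two: 183² + 266² = 104245 > 84100 = 290².

acute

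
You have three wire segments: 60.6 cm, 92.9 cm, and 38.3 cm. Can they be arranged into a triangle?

Yes

The longest side is 92.9, and the other two sum to 98.9.
Since 98.9 > 92.9, the triangle inequality holds.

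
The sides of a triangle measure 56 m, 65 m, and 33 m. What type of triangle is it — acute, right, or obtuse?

right

Compare the square of the longest side to the sum of squares of the other two: 33² + 56² = 4225 = 65².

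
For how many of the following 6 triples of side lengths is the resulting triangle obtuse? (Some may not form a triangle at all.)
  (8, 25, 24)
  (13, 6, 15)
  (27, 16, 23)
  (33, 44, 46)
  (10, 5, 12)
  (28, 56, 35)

(8,25,24): 8²+24² = 640 > 625 = 25² → acute
(13,6,15): 6²+13² = 205 < 225 = 15² → obtuse
(27,16,23): 16²+23² = 785 > 729 = 27² → acute
(33,44,46): 33²+44² = 3025 > 2116 = 46² → acute
(10,5,12): 5²+10² = 125 < 144 = 12² → obtuse
(28,56,35): 28²+35² = 2009 < 3136 = 56² → obtuse
3 of the 6 are obtuse.

3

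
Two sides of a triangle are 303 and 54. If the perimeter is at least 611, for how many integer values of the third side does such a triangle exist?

103

Triangle inequality: 249 < x < 357. Perimeter ≥ 611 gives x ≥ 611 − 303 − 54 = 254.
So 254 ≤ x < 357; integers 254 through 356: 103 values.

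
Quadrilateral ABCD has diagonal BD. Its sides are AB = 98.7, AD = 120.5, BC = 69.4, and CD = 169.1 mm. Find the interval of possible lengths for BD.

99.7 < BD < 219.2

From triangle ABD: |98.7 − 120.5| < BD < 98.7 + 120.5, i.e. 21.8 < BD < 219.2.
From triangle CBD: 99.7 < BD < 238.5.
Both must hold, so BD lies in the intersection.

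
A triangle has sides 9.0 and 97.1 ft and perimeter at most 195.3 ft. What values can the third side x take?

88.1 < x ≤ 89.2

Triangle inequality alone gives 88.1 < x < 106.1.
The perimeter condition gives x ≤ 195.3 − 9.0 − 97.1 = 89.2.
Intersecting the two: 88.1 < x ≤ 89.2.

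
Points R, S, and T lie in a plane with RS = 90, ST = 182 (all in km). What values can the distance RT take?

By the triangle inequality, |90 − 182| ≤ RT ≤ 90 + 182.

92 ≤ RT ≤ 272 km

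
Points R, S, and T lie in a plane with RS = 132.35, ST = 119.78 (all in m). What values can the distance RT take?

12.57 ≤ RT ≤ 252.13 m

By the triangle inequality, |132.35 − 119.78| ≤ RT ≤ 132.35 + 119.78.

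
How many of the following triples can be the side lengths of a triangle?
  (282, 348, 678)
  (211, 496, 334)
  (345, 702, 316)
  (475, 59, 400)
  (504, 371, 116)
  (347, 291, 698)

1

(282,348,678): 282+348 ≤ 678 → not valid
(211,334,496): 211+334 > 496 → valid
(316,345,702): 316+345 ≤ 702 → not valid
(59,400,475): 59+400 ≤ 475 → not valid
(116,371,504): 116+371 ≤ 504 → not valid
(291,347,698): 291+347 ≤ 698 → not valid
1 of the 6 triples forms a triangle.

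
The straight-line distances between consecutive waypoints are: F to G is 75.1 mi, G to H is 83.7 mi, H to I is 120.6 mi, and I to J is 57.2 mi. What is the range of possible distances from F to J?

0 ≤ FJ ≤ 336.6 mi

The maximum is all hops collinear in one direction: 75.1 + 83.7 + 120.6 + 57.2 = 336.6.
The longest hop is 120.6; the others sum to 216.0. Since 120.6 ≤ 216.0, the path can fold back on itself completely, so the minimum distance is 0.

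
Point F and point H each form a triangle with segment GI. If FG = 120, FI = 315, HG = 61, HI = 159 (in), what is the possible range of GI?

From triangle FGI: |120 − 315| < GI < 120 + 315, i.e. 195 < GI < 435.
From triangle HGI: 98 < GI < 220.
Both must hold, so GI lies in the intersection.

195 < GI < 220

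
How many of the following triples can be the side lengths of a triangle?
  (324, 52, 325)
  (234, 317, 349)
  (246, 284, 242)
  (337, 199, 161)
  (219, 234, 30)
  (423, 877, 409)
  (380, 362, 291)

6

(52,324,325): 52+324 > 325 → valid
(234,317,349): 234+317 > 349 → valid
(242,246,284): 242+246 > 284 → valid
(161,199,337): 161+199 > 337 → valid
(30,219,234): 30+219 > 234 → valid
(409,423,877): 409+423 ≤ 877 → not valid
(291,362,380): 291+362 > 380 → valid
6 of the 7 triples form a triangle.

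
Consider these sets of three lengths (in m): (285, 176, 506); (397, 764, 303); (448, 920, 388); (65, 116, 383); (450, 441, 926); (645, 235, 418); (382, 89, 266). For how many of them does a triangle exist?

1

(176,285,506): 176+285 ≤ 506 → not valid
(303,397,764): 303+397 ≤ 764 → not valid
(388,448,920): 388+448 ≤ 920 → not valid
(65,116,383): 65+116 ≤ 383 → not valid
(441,450,926): 441+450 ≤ 926 → not valid
(235,418,645): 235+418 > 645 → valid
(89,266,382): 89+266 ≤ 382 → not valid
1 of the 7 triples forms a triangle.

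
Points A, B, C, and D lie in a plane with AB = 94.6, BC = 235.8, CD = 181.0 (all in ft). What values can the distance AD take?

0 ≤ AD ≤ 511.4 ft

The maximum is all hops collinear in one direction: 94.6 + 235.8 + 181.0 = 511.4.
The longest hop is 235.8; the others sum to 275.6. Since 235.8 ≤ 275.6, the path can fold back on itself completely, so the minimum distance is 0.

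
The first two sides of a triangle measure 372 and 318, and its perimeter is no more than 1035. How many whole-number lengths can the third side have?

291

Triangle inequality: 54 < x < 690. Perimeter ≤ 1035 gives x ≤ 1035 − 372 − 318 = 345.
So 54 < x ≤ 345; integers 55 through 345: 291 values.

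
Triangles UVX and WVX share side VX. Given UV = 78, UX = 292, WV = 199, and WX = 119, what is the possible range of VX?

214 < VX < 318

From triangle UVX: |78 − 292| < VX < 78 + 292, i.e. 214 < VX < 370.
From triangle WVX: 80 < VX < 318.
Both must hold, so VX lies in the intersection.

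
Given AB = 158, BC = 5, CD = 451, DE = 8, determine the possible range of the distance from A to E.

280 ≤ AE ≤ 622

The maximum is all hops collinear in one direction: 158 + 5 + 451 + 8 = 622.
The longest hop is 451; the others sum to 171. Folding the others back against it leaves at least 451 − 171 = 280.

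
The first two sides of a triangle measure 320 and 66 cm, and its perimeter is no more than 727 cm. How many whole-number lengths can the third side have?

Triangle inequality: 254 < x < 386. Perimeter ≤ 727 gives x ≤ 727 − 320 − 66 = 341.
So 254 < x ≤ 341; integers 255 through 341: 87 values.

87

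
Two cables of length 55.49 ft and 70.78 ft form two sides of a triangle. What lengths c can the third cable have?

By the triangle inequality, c must be less than 55.49 + 70.78 = 126.27 and greater than |55.49 − 70.78| = 15.29.

15.29 < c < 126.27 (ft)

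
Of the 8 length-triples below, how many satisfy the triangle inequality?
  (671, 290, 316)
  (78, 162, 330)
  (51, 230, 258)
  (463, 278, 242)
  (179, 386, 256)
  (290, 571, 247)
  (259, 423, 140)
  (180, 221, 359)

(290,316,671): 290+316 ≤ 671 → not valid
(78,162,330): 78+162 ≤ 330 → not valid
(51,230,258): 51+230 > 258 → valid
(242,278,463): 242+278 > 463 → valid
(179,256,386): 179+256 > 386 → valid
(247,290,571): 247+290 ≤ 571 → not valid
(140,259,423): 140+259 ≤ 423 → not valid
(180,221,359): 180+221 > 359 → valid
4 of the 8 triples form a triangle.

4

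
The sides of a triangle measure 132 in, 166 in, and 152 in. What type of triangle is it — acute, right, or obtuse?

Compare the square of the longest side to the sum of squares of the other two: 132² + 152² = 40528 > 27556 = 166².

acute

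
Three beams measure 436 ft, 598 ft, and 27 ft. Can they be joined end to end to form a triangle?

No

The longest side is 598, but the other two sum to only 463.
463 < 598, so the triangle inequality fails.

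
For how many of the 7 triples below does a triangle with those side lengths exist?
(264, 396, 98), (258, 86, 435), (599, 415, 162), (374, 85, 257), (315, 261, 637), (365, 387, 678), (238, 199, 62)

2

(98,264,396): 98+264 ≤ 396 → not valid
(86,258,435): 86+258 ≤ 435 → not valid
(162,415,599): 162+415 ≤ 599 → not valid
(85,257,374): 85+257 ≤ 374 → not valid
(261,315,637): 261+315 ≤ 637 → not valid
(365,387,678): 365+387 > 678 → valid
(62,199,238): 62+199 > 238 → valid
2 of the 7 triples form a triangle.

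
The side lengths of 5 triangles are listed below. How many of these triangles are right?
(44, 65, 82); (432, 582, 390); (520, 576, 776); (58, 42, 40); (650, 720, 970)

(44,65,82): 44²+65² = 6161 < 6724 = 82² → obtuse
(432,582,390): 390²+432² = 338724 = 582² → right
(520,576,776): 520²+576² = 602176 = 776² → right
(58,42,40): 40²+42² = 3364 = 58² → right
(650,720,970): 650²+720² = 940900 = 970² → right
4 of the 5 are right.

4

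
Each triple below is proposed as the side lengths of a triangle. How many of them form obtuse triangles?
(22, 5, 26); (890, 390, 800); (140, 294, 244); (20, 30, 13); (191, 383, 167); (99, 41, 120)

4

(22,5,26): 5²+22² = 509 < 676 = 26² → obtuse
(890,390,800): 390²+800² = 792100 = 890² → right
(140,294,244): 140²+244² = 79136 < 86436 = 294² → obtuse
(20,30,13): 13²+20² = 569 < 900 = 30² → obtuse
(191,383,167): 167+191 ≤ 383, not a triangle
(99,41,120): 41²+99² = 11482 < 14400 = 120² → obtuse
4 of the 6 are obtuse.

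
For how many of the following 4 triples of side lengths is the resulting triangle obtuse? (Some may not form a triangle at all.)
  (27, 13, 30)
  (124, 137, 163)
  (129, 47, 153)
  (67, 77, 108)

(27,13,30): 13²+27² = 898 < 900 = 30² → obtuse
(124,137,163): 124²+137² = 34145 > 26569 = 163² → acute
(129,47,153): 47²+129² = 18850 < 23409 = 153² → obtuse
(67,77,108): 67²+77² = 10418 < 11664 = 108² → obtuse
3 of the 4 are obtuse.

3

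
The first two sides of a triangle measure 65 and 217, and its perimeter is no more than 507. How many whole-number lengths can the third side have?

73

Triangle inequality: 152 < x < 282. Perimeter ≤ 507 gives x ≤ 507 − 65 − 217 = 225.
So 152 < x ≤ 225; integers 153 through 225: 73 values.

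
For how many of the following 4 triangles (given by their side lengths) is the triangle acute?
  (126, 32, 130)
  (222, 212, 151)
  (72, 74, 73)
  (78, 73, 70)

3

(126,32,130): 32²+126² = 16900 = 130² → right
(222,212,151): 151²+212² = 67745 > 49284 = 222² → acute
(72,74,73): 72²+73² = 10513 > 5476 = 74² → acute
(78,73,70): 70²+73² = 10229 > 6084 = 78² → acute
3 of the 4 are acute.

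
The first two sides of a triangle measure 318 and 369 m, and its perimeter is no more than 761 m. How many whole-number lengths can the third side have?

Triangle inequality: 51 < x < 687. Perimeter ≤ 761 gives x ≤ 761 − 318 − 369 = 74.
So 51 < x ≤ 74; integers 52 through 74: 23 values.

23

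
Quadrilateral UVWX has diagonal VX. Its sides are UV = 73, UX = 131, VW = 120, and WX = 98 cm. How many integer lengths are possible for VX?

145

From triangle UVX: 58 < VX < 204.
From triangle WVX: 22 < VX < 218.
Intersection: 58 < VX < 204, so integers 59 through 203: 145 values.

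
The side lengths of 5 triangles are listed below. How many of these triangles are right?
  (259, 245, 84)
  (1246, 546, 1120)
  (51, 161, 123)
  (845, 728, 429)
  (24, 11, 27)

(259,245,84): 84²+245² = 67081 = 259² → right
(1246,546,1120): 546²+1120² = 1552516 = 1246² → right
(51,161,123): 51²+123² = 17730 < 25921 = 161² → obtuse
(845,728,429): 429²+728² = 714025 = 845² → right
(24,11,27): 11²+24² = 697 < 729 = 27² → obtuse
3 of the 5 are right.

3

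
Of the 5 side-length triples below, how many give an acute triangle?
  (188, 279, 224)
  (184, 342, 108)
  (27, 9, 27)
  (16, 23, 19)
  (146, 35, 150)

4

(188,279,224): 188²+224² = 85520 > 77841 = 279² → acute
(184,342,108): 108+184 ≤ 342, not a triangle
(27,9,27): 9²+27² = 810 > 729 = 27² → acute
(16,23,19): 16²+19² = 617 > 529 = 23² → acute
(146,35,150): 35²+146² = 22541 > 22500 = 150² → acute
4 of the 5 are acute.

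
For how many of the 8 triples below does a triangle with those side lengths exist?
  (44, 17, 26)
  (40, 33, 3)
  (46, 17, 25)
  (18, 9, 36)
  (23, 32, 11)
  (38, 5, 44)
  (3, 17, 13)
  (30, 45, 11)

1

(17,26,44): 17+26 ≤ 44 → not valid
(3,33,40): 3+33 ≤ 40 → not valid
(17,25,46): 17+25 ≤ 46 → not valid
(9,18,36): 9+18 ≤ 36 → not valid
(11,23,32): 11+23 > 32 → valid
(5,38,44): 5+38 ≤ 44 → not valid
(3,13,17): 3+13 ≤ 17 → not valid
(11,30,45): 11+30 ≤ 45 → not valid
1 of the 8 triples forms a triangle.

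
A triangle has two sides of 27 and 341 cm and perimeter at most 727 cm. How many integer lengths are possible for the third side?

Triangle inequality: 314 < x < 368. Perimeter ≤ 727 gives x ≤ 727 − 27 − 341 = 359.
So 314 < x ≤ 359; integers 315 through 359: 45 values.

45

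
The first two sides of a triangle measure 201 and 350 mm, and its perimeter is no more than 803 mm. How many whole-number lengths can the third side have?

Triangle inequality: 149 < x < 551. Perimeter ≤ 803 gives x ≤ 803 − 201 − 350 = 252.
So 149 < x ≤ 252; integers 150 through 252: 103 values.

103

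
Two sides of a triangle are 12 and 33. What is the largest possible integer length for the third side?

The third side must be strictly less than 12 + 33 = 45.
The largest integer below 45 is 44.

44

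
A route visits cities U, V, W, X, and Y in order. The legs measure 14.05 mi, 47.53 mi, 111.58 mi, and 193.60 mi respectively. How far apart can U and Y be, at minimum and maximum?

The maximum is all hops collinear in one direction: 14.05 + 47.53 + 111.58 + 193.60 = 366.76.
The longest hop is 193.60; the others sum to 173.16. Folding the others back against it leaves at least 193.60 − 173.16 = 20.44.

20.44 ≤ UY ≤ 366.76 mi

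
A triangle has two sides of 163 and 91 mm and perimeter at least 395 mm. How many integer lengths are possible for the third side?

113

Triangle inequality: 72 < x < 254. Perimeter ≥ 395 gives x ≥ 395 − 163 − 91 = 141.
So 141 ≤ x < 254; integers 141 through 253: 113 values.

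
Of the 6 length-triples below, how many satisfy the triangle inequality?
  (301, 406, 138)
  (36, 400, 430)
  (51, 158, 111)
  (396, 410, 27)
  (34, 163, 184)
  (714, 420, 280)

(138,301,406): 138+301 > 406 → valid
(36,400,430): 36+400 > 430 → valid
(51,111,158): 51+111 > 158 → valid
(27,396,410): 27+396 > 410 → valid
(34,163,184): 34+163 > 184 → valid
(280,420,714): 280+420 ≤ 714 → not valid
5 of the 6 triples form a triangle.

5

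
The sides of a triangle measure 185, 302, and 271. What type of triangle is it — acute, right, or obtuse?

Compare the square of the longest side to the sum of squares of the other two: 185² + 271² = 107666 > 91204 = 302².

acute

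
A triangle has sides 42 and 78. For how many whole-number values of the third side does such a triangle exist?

The third side lies in the open interval (36, 120).
Integers from 37 to 119 inclusive: 119 − 37 + 1 = 83.

83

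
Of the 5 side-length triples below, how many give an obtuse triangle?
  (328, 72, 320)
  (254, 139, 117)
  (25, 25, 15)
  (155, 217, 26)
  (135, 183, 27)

(328,72,320): 72²+320² = 107584 = 328² → right
(254,139,117): 117²+139² = 33010 < 64516 = 254² → obtuse
(25,25,15): 15²+25² = 850 > 625 = 25² → acute
(155,217,26): 26+155 ≤ 217, not a triangle
(135,183,27): 27+135 ≤ 183, not a triangle
1 of the 5 is obtuse.

1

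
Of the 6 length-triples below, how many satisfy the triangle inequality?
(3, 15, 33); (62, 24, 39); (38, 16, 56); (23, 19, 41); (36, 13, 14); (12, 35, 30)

3

(3,15,33): 3+15 ≤ 33 → not valid
(24,39,62): 24+39 > 62 → valid
(16,38,56): 16+38 ≤ 56 → not valid
(19,23,41): 19+23 > 41 → valid
(13,14,36): 13+14 ≤ 36 → not valid
(12,30,35): 12+30 > 35 → valid
3 of the 6 triples form a triangle.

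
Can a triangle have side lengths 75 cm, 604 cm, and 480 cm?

No

The longest side is 604, but the other two sum to only 555.
555 < 604, so the triangle inequality fails.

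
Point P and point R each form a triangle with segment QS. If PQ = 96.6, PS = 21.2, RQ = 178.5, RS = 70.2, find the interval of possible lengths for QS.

108.3 < QS < 117.8

From triangle PQS: |96.6 − 21.2| < QS < 96.6 + 21.2, i.e. 75.4 < QS < 117.8.
From triangle RQS: 108.3 < QS < 248.7.
Both must hold, so QS lies in the intersection.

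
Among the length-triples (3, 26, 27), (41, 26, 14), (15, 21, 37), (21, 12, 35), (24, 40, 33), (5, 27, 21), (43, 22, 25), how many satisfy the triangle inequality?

3

(3,26,27): 3+26 > 27 → valid
(14,26,41): 14+26 ≤ 41 → not valid
(15,21,37): 15+21 ≤ 37 → not valid
(12,21,35): 12+21 ≤ 35 → not valid
(24,33,40): 24+33 > 40 → valid
(5,21,27): 5+21 ≤ 27 → not valid
(22,25,43): 22+25 > 43 → valid
3 of the 7 triples form a triangle.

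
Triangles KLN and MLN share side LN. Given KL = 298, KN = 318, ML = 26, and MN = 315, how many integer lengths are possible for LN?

51

From triangle KLN: 20 < LN < 616.
From triangle MLN: 289 < LN < 341.
Intersection: 289 < LN < 341, so integers 290 through 340: 51 values.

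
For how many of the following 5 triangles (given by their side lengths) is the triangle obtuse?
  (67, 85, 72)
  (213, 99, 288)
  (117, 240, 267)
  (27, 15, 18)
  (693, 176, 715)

(67,85,72): 67²+72² = 9673 > 7225 = 85² → acute
(213,99,288): 99²+213² = 55170 < 82944 = 288² → obtuse
(117,240,267): 117²+240² = 71289 = 267² → right
(27,15,18): 15²+18² = 549 < 729 = 27² → obtuse
(693,176,715): 176²+693² = 511225 = 715² → right
2 of the 5 are obtuse.

2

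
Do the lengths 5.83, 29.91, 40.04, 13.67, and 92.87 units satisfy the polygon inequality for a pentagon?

No

For a pentagon, each side must be shorter than the sum of the others.
Here the longest side is 92.87, but the remaining 4 sides sum to only 89.45.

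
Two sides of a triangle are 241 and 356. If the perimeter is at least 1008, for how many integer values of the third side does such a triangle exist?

186

Triangle inequality: 115 < x < 597. Perimeter ≥ 1008 gives x ≥ 1008 − 241 − 356 = 411.
So 411 ≤ x < 597; integers 411 through 596: 186 values.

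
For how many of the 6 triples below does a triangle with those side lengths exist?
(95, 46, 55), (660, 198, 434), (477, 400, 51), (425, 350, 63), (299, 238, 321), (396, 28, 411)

(46,55,95): 46+55 > 95 → valid
(198,434,660): 198+434 ≤ 660 → not valid
(51,400,477): 51+400 ≤ 477 → not valid
(63,350,425): 63+350 ≤ 425 → not valid
(238,299,321): 238+299 > 321 → valid
(28,396,411): 28+396 > 411 → valid
3 of the 6 triples form a triangle.

3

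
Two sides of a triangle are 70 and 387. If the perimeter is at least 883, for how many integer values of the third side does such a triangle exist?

Triangle inequality: 317 < x < 457. Perimeter ≥ 883 gives x ≥ 883 − 70 − 387 = 426.
So 426 ≤ x < 457; integers 426 through 456: 31 values.

31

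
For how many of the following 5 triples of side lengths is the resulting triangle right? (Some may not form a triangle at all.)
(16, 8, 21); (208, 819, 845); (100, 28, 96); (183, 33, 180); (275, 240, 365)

4

(16,8,21): 8²+16² = 320 < 441 = 21² → obtuse
(208,819,845): 208²+819² = 714025 = 845² → right
(100,28,96): 28²+96² = 10000 = 100² → right
(183,33,180): 33²+180² = 33489 = 183² → right
(275,240,365): 240²+275² = 133225 = 365² → right
4 of the 5 are right.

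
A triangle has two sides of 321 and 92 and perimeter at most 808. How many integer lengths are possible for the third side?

Triangle inequality: 229 < x < 413. Perimeter ≤ 808 gives x ≤ 808 − 321 − 92 = 395.
So 229 < x ≤ 395; integers 230 through 395: 166 values.

166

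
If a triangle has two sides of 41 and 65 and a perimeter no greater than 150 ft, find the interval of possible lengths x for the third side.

Triangle inequality alone gives 24 < x < 106.
The perimeter condition gives x ≤ 150 − 41 − 65 = 44.
Intersecting the two: 24 < x ≤ 44.

24 < x ≤ 44 ft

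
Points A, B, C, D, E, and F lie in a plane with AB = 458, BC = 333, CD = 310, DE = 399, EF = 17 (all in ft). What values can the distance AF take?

0 ≤ AF ≤ 1517 ft

The maximum is all hops collinear in one direction: 458 + 333 + 310 + 399 + 17 = 1517.
The longest hop is 458; the others sum to 1059. Since 458 ≤ 1059, the path can fold back on itself completely, so the minimum distance is 0.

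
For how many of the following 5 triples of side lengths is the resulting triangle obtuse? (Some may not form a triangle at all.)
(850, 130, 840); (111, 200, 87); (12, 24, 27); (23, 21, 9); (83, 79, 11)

3

(850,130,840): 130²+840² = 722500 = 850² → right
(111,200,87): 87+111 ≤ 200, not a triangle
(12,24,27): 12²+24² = 720 < 729 = 27² → obtuse
(23,21,9): 9²+21² = 522 < 529 = 23² → obtuse
(83,79,11): 11²+79² = 6362 < 6889 = 83² → obtuse
3 of the 5 are obtuse.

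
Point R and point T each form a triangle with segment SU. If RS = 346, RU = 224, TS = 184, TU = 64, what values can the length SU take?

122 < SU < 248

From triangle RSU: |346 − 224| < SU < 346 + 224, i.e. 122 < SU < 570.
From triangle TSU: 120 < SU < 248.
Both must hold, so SU lies in the intersection.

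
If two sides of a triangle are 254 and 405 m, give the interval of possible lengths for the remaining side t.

By the triangle inequality, t must be less than 254 + 405 = 659 and greater than |254 − 405| = 151.

151 < t < 659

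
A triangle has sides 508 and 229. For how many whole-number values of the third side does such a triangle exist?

The third side lies in the open interval (279, 737).
Integers from 280 to 736 inclusive: 736 − 280 + 1 = 457.

457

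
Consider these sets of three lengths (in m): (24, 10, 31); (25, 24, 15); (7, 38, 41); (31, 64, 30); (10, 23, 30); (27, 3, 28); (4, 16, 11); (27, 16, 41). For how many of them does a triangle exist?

6

(10,24,31): 10+24 > 31 → valid
(15,24,25): 15+24 > 25 → valid
(7,38,41): 7+38 > 41 → valid
(30,31,64): 30+31 ≤ 64 → not valid
(10,23,30): 10+23 > 30 → valid
(3,27,28): 3+27 > 28 → valid
(4,11,16): 4+11 ≤ 16 → not valid
(16,27,41): 16+27 > 41 → valid
6 of the 8 triples form a triangle.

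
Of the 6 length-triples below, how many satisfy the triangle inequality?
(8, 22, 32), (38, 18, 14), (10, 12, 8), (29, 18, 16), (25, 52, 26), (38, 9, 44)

(8,22,32): 8+22 ≤ 32 → not valid
(14,18,38): 14+18 ≤ 38 → not valid
(8,10,12): 8+10 > 12 → valid
(16,18,29): 16+18 > 29 → valid
(25,26,52): 25+26 ≤ 52 → not valid
(9,38,44): 9+38 > 44 → valid
3 of the 6 triples form a triangle.

3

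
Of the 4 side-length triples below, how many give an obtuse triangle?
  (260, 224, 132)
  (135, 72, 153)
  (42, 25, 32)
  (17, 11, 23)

2

(260,224,132): 132²+224² = 67600 = 260² → right
(135,72,153): 72²+135² = 23409 = 153² → right
(42,25,32): 25²+32² = 1649 < 1764 = 42² → obtuse
(17,11,23): 11²+17² = 410 < 529 = 23² → obtuse
2 of the 4 are obtuse.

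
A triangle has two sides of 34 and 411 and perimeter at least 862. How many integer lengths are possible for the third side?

28

Triangle inequality: 377 < x < 445. Perimeter ≥ 862 gives x ≥ 862 − 34 − 411 = 417.
So 417 ≤ x < 445; integers 417 through 444: 28 values.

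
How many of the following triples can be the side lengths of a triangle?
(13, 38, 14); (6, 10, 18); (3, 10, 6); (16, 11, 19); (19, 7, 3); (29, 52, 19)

(13,14,38): 13+14 ≤ 38 → not valid
(6,10,18): 6+10 ≤ 18 → not valid
(3,6,10): 3+6 ≤ 10 → not valid
(11,16,19): 11+16 > 19 → valid
(3,7,19): 3+7 ≤ 19 → not valid
(19,29,52): 19+29 ≤ 52 → not valid
1 of the 6 triples forms a triangle.

1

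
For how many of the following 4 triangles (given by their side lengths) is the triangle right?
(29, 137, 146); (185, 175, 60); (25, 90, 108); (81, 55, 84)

(29,137,146): 29²+137² = 19610 < 21316 = 146² → obtuse
(185,175,60): 60²+175² = 34225 = 185² → right
(25,90,108): 25²+90² = 8725 < 11664 = 108² → obtuse
(81,55,84): 55²+81² = 9586 > 7056 = 84² → acute
1 of the 4 is right.

1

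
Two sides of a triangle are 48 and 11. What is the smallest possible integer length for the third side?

38

The third side must be strictly greater than |48 − 11| = 37.
The smallest integer above 37 is 38.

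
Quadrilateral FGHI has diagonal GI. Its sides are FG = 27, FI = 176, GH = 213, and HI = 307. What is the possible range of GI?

From triangle FGI: |27 − 176| < GI < 27 + 176, i.e. 149 < GI < 203.
From triangle HGI: 94 < GI < 520.
Both must hold, so GI lies in the intersection.

149 < GI < 203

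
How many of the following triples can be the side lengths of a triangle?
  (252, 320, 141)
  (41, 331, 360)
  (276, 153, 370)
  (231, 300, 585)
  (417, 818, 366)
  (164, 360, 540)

(141,252,320): 141+252 > 320 → valid
(41,331,360): 41+331 > 360 → valid
(153,276,370): 153+276 > 370 → valid
(231,300,585): 231+300 ≤ 585 → not valid
(366,417,818): 366+417 ≤ 818 → not valid
(164,360,540): 164+360 ≤ 540 → not valid
3 of the 6 triples form a triangle.

3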